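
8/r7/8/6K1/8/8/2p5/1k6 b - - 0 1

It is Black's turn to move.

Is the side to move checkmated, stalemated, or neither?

neither

Black to move; black king on b1.
In check: no.
Legal moves for Black include: Ra8, Rh7, Rg7+, Rf7, Re7, Rd7, Rc7, Rb7, Ra6, Ra5+, Ra4, Ra3, Ra2, Ra1, Kb2, Ka2, Kc1, Ka1, ... (list truncated; more exist).
Black has legal moves and is not in check → neither.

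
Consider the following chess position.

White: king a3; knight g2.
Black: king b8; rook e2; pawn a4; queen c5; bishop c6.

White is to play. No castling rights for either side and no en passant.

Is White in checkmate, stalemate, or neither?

White to move; white king on a3.
In check: yes, from the black queen on c5.
King squares — a2: attacked by Re2; b2: attacked by Re2; b3: attacked by Pa4; a4: attacked by Bc6; b4: attacked by Qc5.
Legal moves for White: none.
In check with no legal moves → checkmate.

checkmate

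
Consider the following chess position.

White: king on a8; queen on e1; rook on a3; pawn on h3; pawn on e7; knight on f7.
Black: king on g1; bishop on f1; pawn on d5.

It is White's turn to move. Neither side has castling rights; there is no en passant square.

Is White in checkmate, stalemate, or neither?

White to move; white king on a8.
In check: no.
Legal moves for White include: Kb8, Kb7, Ka7, Nh8, Nd8, Nh6, Nd6, Ng5, Ne5, Ra7, Ra6, Ra5, Ra4, Rg3+, Rf3, Re3, Rd3, Rc3, ... (list truncated; more exist).
White has legal moves and is not in check → neither.

neither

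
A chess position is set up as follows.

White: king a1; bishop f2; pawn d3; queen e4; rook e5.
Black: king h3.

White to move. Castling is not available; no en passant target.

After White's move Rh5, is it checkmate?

After Rh5: black king on h3; in check: yes, from the white rook on h5.
King squares — g2: attacked by Qe4; h2: attacked by Rh5; g3: attacked by Bf2; g4: attacked by Qe4; h4: attacked by Bf2.
Black has no legal moves → checkmate.

yes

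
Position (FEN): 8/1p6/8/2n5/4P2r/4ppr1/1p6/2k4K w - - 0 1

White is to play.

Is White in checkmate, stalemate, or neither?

checkmate

White to move; white king on h1.
In check: yes, from the black rook on h4.
King squares — g1: attacked by Rg3; g2: attacked by Pf3; h2: attacked by Rh4.
Legal moves for White: none.
In check with no legal moves → checkmate.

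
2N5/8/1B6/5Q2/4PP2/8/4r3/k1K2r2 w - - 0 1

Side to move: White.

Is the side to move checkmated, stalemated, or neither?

White to move; white king on c1.
In check: yes, from the black rook on f1.
King squares — b1: attacked by Ka1; d1: attacked by Rf1; b2: attacked by Ka1; c2: attacked by Re2; d2: attacked by Re2.
Legal moves for White: none.
In check with no legal moves → checkmate.

checkmate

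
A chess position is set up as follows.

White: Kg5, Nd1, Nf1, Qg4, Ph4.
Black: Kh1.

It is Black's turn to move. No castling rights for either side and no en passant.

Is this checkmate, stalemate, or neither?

stalemate

Black to move; black king on h1.
In check: no.
King squares — g1: attacked by Qg4; g2: attacked by Qg4; h2: attacked by Nf1.
Legal moves for Black: none.
Not in check and no legal moves → stalemate.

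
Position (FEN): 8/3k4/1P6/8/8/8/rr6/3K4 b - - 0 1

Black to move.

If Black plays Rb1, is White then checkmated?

yes

After Rb1: white king on d1; in check: yes, from the black rook on b1.
King squares — c1: attacked by Rb1; e1: attacked by Rb1; c2: attacked by Ra2; d2: attacked by Ra2; e2: attacked by Ra2.
White has no legal moves → checkmate.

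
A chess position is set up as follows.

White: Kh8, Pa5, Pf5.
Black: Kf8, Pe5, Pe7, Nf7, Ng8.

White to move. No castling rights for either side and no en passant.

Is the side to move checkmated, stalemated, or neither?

neither

White to move; white king on h8.
In check: yes, from the black knight on f7.
Legal moves for White: Kh7.
White is in check but has 1 legal move → neither.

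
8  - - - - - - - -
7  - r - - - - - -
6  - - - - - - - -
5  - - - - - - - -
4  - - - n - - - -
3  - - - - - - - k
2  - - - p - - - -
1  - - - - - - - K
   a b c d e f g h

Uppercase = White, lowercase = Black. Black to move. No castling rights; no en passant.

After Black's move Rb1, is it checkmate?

yes

After Rb1: white king on h1; in check: yes, from the black rook on b1.
King squares — g1: attacked by Rb1; g2: attacked by Kh3; h2: attacked by Kh3.
White has no legal moves → checkmate.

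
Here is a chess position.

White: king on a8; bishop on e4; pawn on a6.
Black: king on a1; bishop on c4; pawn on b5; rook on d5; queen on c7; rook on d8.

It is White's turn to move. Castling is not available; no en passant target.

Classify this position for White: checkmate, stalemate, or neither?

checkmate

White to move; white king on a8.
In check: yes, from the black rook on d8.
King squares — a7: attacked by Qc7; b7: attacked by Qc7; b8: attacked by Qc7.
Legal moves for White: none.
In check with no legal moves → checkmate.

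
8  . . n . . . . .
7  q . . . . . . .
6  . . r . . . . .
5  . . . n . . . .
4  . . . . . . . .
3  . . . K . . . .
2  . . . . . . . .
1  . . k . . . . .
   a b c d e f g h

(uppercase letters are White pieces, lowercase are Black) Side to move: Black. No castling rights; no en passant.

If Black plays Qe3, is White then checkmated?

After Qe3: white king on d3; in check: yes, from the black queen on e3.
King squares — c2: attacked by Kc1; d2: attacked by Kc1; e2: attacked by Qe3; c3: attacked by Qe3; e3: attacked by Nd5; c4: attacked by Rc6; d4: attacked by Qe3; e4: attacked by Qe3.
White has no legal moves → checkmate.

yes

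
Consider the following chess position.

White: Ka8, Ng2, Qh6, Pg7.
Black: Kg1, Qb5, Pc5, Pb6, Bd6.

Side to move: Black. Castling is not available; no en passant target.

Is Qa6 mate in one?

After Qa6: white king on a8; in check: yes, from the black queen on a6.
King squares — a7: attacked by Qa6; b7: attacked by Qa6; b8: attacked by Bd6.
White has no legal moves → checkmate.

yes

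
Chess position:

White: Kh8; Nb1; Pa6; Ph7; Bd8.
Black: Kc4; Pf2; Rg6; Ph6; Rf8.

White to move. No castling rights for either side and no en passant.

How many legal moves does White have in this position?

White to move; king on h8.
In check: yes, from the black rook on f8.
Legal moves: none.
Count: 0.

0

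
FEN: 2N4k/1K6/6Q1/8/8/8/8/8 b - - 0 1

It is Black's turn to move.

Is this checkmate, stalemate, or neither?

stalemate

Black to move; black king on h8.
In check: no.
King squares — g7: attacked by Qg6; h7: attacked by Qg6; g8: attacked by Qg6.
Legal moves for Black: none.
Not in check and no legal moves → stalemate.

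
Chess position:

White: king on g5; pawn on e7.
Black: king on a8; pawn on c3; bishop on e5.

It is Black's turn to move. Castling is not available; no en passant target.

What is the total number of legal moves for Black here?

14

Black to move; king on a8.
In check: no.
Legal moves: Kb8, Kb7, Ka7, Bh8, Bb8, Bg7, Bc7, Bf6+, Bd6, Bf4+, Bd4, Bg3, Bh2, c2.
Count: 14.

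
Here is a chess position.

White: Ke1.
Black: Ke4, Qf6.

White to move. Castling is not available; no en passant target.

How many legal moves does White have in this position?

White to move; king on e1.
In check: no.
Legal moves: Ke2, Kd2, Kd1.
Count: 3.

3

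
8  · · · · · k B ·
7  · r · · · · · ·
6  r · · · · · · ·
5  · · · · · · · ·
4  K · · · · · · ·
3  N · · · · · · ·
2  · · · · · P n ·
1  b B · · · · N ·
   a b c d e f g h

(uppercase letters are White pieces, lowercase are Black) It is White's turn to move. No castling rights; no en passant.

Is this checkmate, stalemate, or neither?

White to move; white king on a4.
In check: yes, from the black rook on a6.
King squares — a3: own knight; b3: attacked by Rb7; b4: attacked by Rb7; a5: attacked by Ra6; b5: attacked by Rb7.
Legal moves for White: none.
In check with no legal moves → checkmate.

checkmate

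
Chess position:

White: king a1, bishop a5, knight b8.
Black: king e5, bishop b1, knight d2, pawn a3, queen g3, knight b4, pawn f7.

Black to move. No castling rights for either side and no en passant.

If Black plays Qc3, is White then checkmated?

After Qc3: white king on a1; in check: yes, from the black queen on c3.
King squares — b1: attacked by Nd2; a2: attacked by Bb1; b2: attacked by Pa3.
White has no legal moves → checkmate.

yes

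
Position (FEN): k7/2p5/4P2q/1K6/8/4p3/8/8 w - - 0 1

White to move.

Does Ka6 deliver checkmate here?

After Ka6: black king on a8; in check: no.
Black is not in check, so this cannot be checkmate.

no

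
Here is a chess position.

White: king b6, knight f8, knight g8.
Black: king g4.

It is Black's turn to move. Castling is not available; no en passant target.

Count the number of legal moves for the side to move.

8

Black to move; king on g4.
In check: no.
Legal moves: Kh5, Kg5, Kf5, Kh4, Kf4, Kh3, Kg3, Kf3.
Count: 8.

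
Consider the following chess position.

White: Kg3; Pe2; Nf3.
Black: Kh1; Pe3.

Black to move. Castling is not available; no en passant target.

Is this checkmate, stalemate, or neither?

Black to move; black king on h1.
In check: no.
King squares — g1: attacked by Nf3; g2: attacked by Kg3; h2: attacked by Nf3.
Legal moves for Black: none.
Not in check and no legal moves → stalemate.

stalemate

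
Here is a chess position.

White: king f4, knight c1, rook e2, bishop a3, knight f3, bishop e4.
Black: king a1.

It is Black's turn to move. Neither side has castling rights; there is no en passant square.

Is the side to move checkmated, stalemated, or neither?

stalemate

Black to move; black king on a1.
In check: no.
King squares — b1: attacked by Be4; a2: attacked by Nc1; b2: attacked by Re2.
Legal moves for Black: none.
Not in check and no legal moves → stalemate.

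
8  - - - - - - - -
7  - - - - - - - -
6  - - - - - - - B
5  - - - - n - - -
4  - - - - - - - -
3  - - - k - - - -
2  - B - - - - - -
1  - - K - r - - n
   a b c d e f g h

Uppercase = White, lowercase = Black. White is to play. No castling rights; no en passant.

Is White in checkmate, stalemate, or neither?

checkmate

White to move; white king on c1.
In check: yes, from the black rook on e1.
King squares — b1: attacked by Re1; d1: attacked by Re1; b2: own bishop; c2: attacked by Kd3; d2: attacked by Kd3.
Legal moves for White: none.
In check with no legal moves → checkmate.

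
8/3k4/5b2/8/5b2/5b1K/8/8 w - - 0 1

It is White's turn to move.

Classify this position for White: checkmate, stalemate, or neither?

stalemate

White to move; white king on h3.
In check: no.
King squares — g2: attacked by Bf3; h2: attacked by Bf4; g3: attacked by Bf4; g4: attacked by Bf3; h4: attacked by Bf6.
Legal moves for White: none.
Not in check and no legal moves → stalemate.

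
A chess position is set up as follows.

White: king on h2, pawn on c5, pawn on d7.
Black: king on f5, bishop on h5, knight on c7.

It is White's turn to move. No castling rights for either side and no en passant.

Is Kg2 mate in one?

no

After Kg2: black king on f5; in check: no.
Black is not in check, so this cannot be checkmate.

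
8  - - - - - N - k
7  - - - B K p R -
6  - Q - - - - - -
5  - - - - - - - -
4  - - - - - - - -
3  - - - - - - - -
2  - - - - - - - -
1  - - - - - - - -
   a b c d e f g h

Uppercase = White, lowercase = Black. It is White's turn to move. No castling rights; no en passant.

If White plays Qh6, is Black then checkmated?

yes

After Qh6: black king on h8; in check: yes, from the white queen on h6.
King squares — g7: attacked by Qh6; h7: attacked by Qh6; g8: attacked by Rg7.
Black has no legal moves → checkmate.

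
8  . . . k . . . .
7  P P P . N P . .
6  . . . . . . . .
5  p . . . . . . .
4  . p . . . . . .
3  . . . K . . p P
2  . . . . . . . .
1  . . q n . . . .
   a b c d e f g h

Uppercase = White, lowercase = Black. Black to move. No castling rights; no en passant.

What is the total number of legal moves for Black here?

Black to move; king on d8.
In check: yes, from the white pawn on c7.
Legal moves: Kxe7, Kd7, Kxc7, Qxc7.
Count: 4.

4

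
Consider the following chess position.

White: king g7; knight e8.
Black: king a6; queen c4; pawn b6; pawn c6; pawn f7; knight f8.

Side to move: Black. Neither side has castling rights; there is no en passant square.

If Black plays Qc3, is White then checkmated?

no

After Qc3: white king on g7; in check: yes, from the black queen on c3.
White has 5 legal replies: Kg8, Kxf8, Kxf7, Kh6, Nf6.
In check but a legal move exists → not checkmate.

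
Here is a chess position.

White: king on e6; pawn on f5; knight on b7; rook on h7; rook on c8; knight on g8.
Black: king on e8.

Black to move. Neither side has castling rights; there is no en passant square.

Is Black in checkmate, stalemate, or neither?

Black to move; black king on e8.
In check: yes, from the white rook on c8.
King squares — d7: attacked by Ke6; e7: attacked by Ke6; f7: attacked by Ke6; d8: attacked by Nb7; f8: attacked by Rc8.
Legal moves for Black: none.
In check with no legal moves → checkmate.

checkmate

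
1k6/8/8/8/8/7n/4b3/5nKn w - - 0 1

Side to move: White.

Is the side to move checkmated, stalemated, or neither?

White to move; white king on g1.
In check: yes, from the black knight on h3.
King squares — f1: attacked by Be2; h1: available; f2: attacked by Nh1; g2: available; h2: attacked by Nf1.
Legal moves for White: Kg2, Kxh1.
White is in check but has 2 legal moves → neither.

neither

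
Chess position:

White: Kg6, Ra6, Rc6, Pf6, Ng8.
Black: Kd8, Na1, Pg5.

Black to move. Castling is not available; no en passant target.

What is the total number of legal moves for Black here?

Black to move; king on d8.
In check: no.
Legal moves: Ke8, Kd7, Nb3, Nc2, g4.
Count: 5.

5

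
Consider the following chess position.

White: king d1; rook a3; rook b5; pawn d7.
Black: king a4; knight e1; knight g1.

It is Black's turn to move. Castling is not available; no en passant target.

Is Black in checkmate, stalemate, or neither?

Black to move; black king on a4.
In check: yes, from the white rook on a3.
King squares — a3: available; b3: attacked by Ra3; b4: attacked by Rb5; a5: attacked by Ra3; b5: available.
Legal moves for Black: Kxb5, Kxa3.
Black is in check but has 2 legal moves → neither.

neither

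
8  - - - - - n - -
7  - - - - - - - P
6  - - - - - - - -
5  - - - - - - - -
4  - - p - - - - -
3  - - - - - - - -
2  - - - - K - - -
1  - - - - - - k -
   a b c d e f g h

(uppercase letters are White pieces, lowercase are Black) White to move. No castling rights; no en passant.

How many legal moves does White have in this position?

White to move; king on e2.
In check: no.
Legal moves: Kf3, Ke3, Kd2, Ke1, Kd1, h8=Q, h8=R, h8=B, h8=N.
Count: 9.

9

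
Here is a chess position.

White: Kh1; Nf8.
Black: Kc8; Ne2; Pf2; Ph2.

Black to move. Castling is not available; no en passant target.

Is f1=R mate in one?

After f1=R: white king on h1; in check: yes, from the black rook on f1.
White has 2 legal replies: Kxh2, Kg2.
In check but a legal move exists → not checkmate.

no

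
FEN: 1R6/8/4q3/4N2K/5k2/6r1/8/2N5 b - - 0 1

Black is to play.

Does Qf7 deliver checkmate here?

After Qf7: white king on h5; in check: yes, from the black queen on f7.
White has 4 legal replies: Kh6, Kh4, Nxf7, Ng6+.
In check but a legal move exists → not checkmate.

no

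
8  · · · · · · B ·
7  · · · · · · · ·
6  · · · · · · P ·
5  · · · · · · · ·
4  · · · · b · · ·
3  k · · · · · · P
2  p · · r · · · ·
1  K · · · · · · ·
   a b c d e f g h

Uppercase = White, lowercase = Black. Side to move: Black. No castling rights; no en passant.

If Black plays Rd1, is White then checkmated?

yes

After Rd1: white king on a1; in check: yes, from the black rook on d1.
King squares — b1: attacked by Rd1; a2: attacked by Ka3; b2: attacked by Ka3.
White has no legal moves → checkmate.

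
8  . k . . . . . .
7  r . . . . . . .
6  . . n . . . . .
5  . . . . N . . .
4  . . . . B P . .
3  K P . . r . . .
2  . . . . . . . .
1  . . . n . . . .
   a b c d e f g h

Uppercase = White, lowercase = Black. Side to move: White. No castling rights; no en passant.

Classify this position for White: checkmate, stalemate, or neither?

White to move; white king on a3.
In check: yes, from the black rook on a7.
King squares — a2: attacked by Ra7; b2: attacked by Nd1; b3: own pawn; a4: attacked by Ra7; b4: attacked by Nc6.
Legal moves for White: none.
In check with no legal moves → checkmate.

checkmate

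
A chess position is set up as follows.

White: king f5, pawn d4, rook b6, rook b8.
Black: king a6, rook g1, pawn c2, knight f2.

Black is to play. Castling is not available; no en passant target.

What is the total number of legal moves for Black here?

Black to move; king on a6.
In check: yes, from the white rook on b6.
Legal moves: Ka7, Ka5.
Count: 2.

2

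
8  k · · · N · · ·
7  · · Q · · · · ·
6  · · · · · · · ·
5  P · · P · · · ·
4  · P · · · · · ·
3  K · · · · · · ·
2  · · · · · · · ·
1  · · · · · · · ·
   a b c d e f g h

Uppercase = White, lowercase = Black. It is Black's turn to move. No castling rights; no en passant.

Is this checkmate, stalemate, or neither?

stalemate

Black to move; black king on a8.
In check: no.
King squares — a7: attacked by Qc7; b7: attacked by Qc7; b8: attacked by Qc7.
Legal moves for Black: none.
Not in check and no legal moves → stalemate.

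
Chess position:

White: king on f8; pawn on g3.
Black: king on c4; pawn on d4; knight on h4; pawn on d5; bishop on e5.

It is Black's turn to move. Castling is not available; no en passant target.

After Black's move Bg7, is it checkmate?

no

After Bg7: white king on f8; in check: yes, from the black bishop on g7.
White has 5 legal replies: Kg8, Ke8, Kxg7, Kf7, Ke7.
In check but a legal move exists → not checkmate.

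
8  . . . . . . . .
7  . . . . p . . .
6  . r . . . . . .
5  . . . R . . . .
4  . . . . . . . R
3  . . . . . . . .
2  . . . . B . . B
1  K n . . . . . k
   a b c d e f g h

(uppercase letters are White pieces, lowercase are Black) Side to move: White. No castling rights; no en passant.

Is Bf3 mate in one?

yes

After Bf3: black king on h1; in check: yes, from the white bishop on f3.
King squares — g1: attacked by Bh2; g2: attacked by Bf3; h2: attacked by Rh4.
Black has no legal moves → checkmate.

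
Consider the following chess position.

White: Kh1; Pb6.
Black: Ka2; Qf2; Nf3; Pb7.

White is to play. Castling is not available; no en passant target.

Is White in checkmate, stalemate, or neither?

White to move; white king on h1.
In check: no.
King squares — g1: attacked by Qf2; g2: attacked by Qf2; h2: attacked by Qf2.
Legal moves for White: none.
Not in check and no legal moves → stalemate.

stalemate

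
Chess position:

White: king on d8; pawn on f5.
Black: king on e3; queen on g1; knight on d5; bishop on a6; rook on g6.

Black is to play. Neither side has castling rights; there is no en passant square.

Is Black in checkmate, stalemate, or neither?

Black to move; black king on e3.
In check: no.
Legal moves for Black include: Rg8+, Rg7, Rh6, Rf6, Re6, Rd6+, Rc6, Rb6, Rg5, Rg4, Rg3, Rg2, Bc8, Bb7, Bb5, Bc4, Bd3, Be2, ... (list truncated; more exist).
Black has legal moves and is not in check → neither.

neither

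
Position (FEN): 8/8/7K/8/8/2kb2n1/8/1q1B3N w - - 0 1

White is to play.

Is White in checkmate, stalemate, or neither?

White to move; white king on h6.
In check: no.
Legal moves for White: Kg7, Kg5, Nxg3, Nf2, Bh5, Bg4, Ba4, Bf3, Bb3, Be2, Bc2.
White has 11 legal moves and is not in check → neither.

neither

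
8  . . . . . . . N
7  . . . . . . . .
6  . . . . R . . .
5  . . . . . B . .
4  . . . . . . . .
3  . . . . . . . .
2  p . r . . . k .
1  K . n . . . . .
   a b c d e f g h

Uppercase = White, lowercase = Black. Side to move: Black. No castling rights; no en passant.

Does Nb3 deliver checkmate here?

After Nb3: white king on a1; in check: yes, from the black knight on b3.
King squares — b1: attacked by Pa2; a2: attacked by Rc2; b2: attacked by Rc2.
White has no legal moves → checkmate.

yes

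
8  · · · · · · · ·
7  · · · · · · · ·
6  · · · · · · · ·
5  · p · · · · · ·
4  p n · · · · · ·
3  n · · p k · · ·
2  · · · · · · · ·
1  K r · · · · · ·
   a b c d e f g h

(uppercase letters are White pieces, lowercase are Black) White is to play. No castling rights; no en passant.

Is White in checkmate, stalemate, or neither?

checkmate

White to move; white king on a1.
In check: yes, from the black rook on b1.
King squares — b1: attacked by Na3; a2: attacked by Nb4; b2: attacked by Rb1.
Legal moves for White: none.
In check with no legal moves → checkmate.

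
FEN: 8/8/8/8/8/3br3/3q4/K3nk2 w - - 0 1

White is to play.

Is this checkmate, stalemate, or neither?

White to move; white king on a1.
In check: no.
King squares — b1: attacked by Bd3; a2: attacked by Qd2; b2: attacked by Qd2.
Legal moves for White: none.
Not in check and no legal moves → stalemate.

stalemate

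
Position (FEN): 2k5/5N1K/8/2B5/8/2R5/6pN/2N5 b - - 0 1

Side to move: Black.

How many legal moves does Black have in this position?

Black to move; king on c8.
In check: no.
Legal moves: Kb8, Kd7, Kc7, Kb7, g1=Q, g1=R, g1=B, g1=N.
Count: 8.

8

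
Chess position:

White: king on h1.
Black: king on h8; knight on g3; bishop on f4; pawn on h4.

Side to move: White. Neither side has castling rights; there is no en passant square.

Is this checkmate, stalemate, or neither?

White to move; white king on h1.
In check: yes, from the black knight on g3.
Legal moves for White: Kh2, Kg2, Kg1.
White is in check but has 3 legal moves → neither.

neither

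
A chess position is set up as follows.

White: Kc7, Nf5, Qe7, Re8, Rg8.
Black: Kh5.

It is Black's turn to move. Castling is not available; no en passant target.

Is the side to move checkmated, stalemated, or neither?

Black to move; black king on h5.
In check: no.
King squares — g4: attacked by Rg8; h4: attacked by Nf5; g5: attacked by Qe7; g6: attacked by Rg8; h6: attacked by Nf5.
Legal moves for Black: none.
Not in check and no legal moves → stalemate.

stalemate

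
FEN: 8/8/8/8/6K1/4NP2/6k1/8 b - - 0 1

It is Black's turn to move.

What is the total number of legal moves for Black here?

4

Black to move; king on g2.
In check: yes, from the white knight on e3.
Legal moves: Kh2, Kf2, Kh1, Kg1.
Count: 4.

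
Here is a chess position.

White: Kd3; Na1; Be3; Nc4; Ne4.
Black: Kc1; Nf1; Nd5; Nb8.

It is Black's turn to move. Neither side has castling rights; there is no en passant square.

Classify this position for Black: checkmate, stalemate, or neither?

Black to move; black king on c1.
In check: yes, from the white bishop on e3.
King squares — b1: available; d1: available; b2: attacked by Nc4; c2: attacked by Na1; d2: attacked by Kd3.
Legal moves for Black: Kd1, Kb1, Ndxe3, Nfxe3, Nd2.
Black is in check but has 5 legal moves → neither.

neither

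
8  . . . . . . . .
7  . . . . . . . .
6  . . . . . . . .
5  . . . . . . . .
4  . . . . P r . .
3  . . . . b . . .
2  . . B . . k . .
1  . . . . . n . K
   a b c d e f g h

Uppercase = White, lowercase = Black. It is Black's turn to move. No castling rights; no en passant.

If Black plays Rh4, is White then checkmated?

After Rh4: white king on h1; in check: yes, from the black rook on h4.
King squares — g1: attacked by Kf2; g2: attacked by Kf2; h2: attacked by Nf1.
White has no legal moves → checkmate.

yes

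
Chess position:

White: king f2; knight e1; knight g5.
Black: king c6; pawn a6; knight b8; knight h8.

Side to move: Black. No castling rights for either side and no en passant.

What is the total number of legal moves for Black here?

12

Black to move; king on c6.
In check: no.
Legal moves: Nf7, Ng6, Nd7, Kd7, Kc7, Kb7, Kd6, Kb6, Kd5, Kc5, Kb5, a5.
Count: 12.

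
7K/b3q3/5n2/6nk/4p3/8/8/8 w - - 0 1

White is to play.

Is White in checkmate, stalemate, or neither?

White to move; white king on h8.
In check: no.
King squares — g7: attacked by Qe7; h7: attacked by Ng5; g8: attacked by Nf6.
Legal moves for White: none.
Not in check and no legal moves → stalemate.

stalemate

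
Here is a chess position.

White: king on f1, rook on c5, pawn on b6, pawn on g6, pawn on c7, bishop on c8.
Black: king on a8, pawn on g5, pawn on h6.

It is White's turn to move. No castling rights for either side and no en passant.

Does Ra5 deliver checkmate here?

After Ra5: black king on a8; in check: yes, from the white rook on a5.
King squares — a7: attacked by Ra5; b7: attacked by Bc8; b8: attacked by Pc7.
Black has no legal moves → checkmate.

yes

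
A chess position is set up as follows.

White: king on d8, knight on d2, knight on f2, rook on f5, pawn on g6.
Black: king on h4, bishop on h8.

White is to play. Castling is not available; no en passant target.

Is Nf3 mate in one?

After Nf3: black king on h4; in check: yes, from the white knight on f3.
Black has 1 legal reply: Kg3.
In check but a legal move exists → not checkmate.

no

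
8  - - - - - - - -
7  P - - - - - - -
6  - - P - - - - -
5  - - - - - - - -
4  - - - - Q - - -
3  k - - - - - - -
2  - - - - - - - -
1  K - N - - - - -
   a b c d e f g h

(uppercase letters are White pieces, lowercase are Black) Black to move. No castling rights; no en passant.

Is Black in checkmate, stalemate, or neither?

Black to move; black king on a3.
In check: no.
King squares — a2: attacked by Ka1; b2: attacked by Ka1; b3: attacked by Nc1; a4: attacked by Qe4; b4: attacked by Qe4.
Legal moves for Black: none.
Not in check and no legal moves → stalemate.

stalemate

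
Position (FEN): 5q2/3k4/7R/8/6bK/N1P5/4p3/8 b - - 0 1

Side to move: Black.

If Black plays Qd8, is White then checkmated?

After Qd8: white king on h4; in check: yes, from the black queen on d8.
White has 3 legal replies: Kxg4, Kg3, Rf6.
In check but a legal move exists → not checkmate.

no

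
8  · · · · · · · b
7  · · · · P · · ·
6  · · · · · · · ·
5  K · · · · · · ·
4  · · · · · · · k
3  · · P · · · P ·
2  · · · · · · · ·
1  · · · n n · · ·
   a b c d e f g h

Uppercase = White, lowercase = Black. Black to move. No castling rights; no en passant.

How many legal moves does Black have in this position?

Black to move; king on h4.
In check: yes, from the white pawn on g3.
Legal moves: Kh5, Kg5, Kg4, Kh3, Kxg3.
Count: 5.

5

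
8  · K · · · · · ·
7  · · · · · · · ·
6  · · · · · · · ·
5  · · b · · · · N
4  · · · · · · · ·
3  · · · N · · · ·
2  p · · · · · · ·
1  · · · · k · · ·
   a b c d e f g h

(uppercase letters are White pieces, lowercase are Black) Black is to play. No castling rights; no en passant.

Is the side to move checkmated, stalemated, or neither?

Black to move; black king on e1.
In check: yes, from the white knight on d3.
Legal moves for Black: Ke2, Kd2, Kf1, Kd1.
Black is in check but has 4 legal moves → neither.

neither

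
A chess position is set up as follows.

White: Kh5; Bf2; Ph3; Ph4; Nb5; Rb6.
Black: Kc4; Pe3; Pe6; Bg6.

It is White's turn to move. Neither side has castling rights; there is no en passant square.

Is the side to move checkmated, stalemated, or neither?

neither

White to move; white king on h5.
In check: yes, from the black bishop on g6.
Legal moves for White: Kh6, Kxg6, Kg5, Kg4.
White is in check but has 4 legal moves → neither.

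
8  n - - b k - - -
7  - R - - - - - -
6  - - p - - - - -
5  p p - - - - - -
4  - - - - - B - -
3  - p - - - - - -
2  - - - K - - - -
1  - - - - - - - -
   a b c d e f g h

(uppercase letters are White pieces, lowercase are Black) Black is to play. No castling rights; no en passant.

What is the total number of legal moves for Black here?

13

Black to move; king on e8.
In check: no.
Legal moves: Kf8, Be7, Bc7, Bf6, Bb6, Bg5, Bh4, Nc7, Nb6, c5, b4, a4, b2.
Count: 13.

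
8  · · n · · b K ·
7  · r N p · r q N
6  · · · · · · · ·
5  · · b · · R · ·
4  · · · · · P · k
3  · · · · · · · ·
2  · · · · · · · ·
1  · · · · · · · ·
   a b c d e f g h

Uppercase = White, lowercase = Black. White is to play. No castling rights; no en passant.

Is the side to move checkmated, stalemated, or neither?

White to move; white king on g8.
In check: yes, from the black queen on g7.
King squares — f7: attacked by Qg7; g7: attacked by Rf7; h7: own knight; f8: attacked by Bc5; h8: attacked by Qg7.
Legal moves for White: none.
In check with no legal moves → checkmate.

checkmate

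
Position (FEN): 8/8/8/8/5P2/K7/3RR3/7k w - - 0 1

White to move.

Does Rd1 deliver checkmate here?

yes

After Rd1: black king on h1; in check: yes, from the white rook on d1.
King squares — g1: attacked by Rd1; g2: attacked by Re2; h2: attacked by Re2.
Black has no legal moves → checkmate.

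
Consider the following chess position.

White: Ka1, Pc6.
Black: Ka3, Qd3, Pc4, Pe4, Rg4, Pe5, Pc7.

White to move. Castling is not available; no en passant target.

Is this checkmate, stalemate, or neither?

stalemate

White to move; white king on a1.
In check: no.
King squares — b1: attacked by Qd3; a2: attacked by Ka3; b2: attacked by Ka3.
Legal moves for White: none.
Not in check and no legal moves → stalemate.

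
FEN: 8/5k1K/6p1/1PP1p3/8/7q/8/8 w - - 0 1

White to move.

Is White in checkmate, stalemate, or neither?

checkmate

White to move; white king on h7.
In check: yes, from the black queen on h3.
King squares — g6: attacked by Kf7; h6: attacked by Qh3; g7: attacked by Kf7; g8: attacked by Kf7; h8: attacked by Qh3.
Legal moves for White: none.
In check with no legal moves → checkmate.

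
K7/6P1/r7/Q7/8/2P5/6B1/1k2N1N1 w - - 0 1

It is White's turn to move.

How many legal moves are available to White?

3

White to move; king on a8.
In check: yes, from the black rook on a6.
Legal moves: Kb8, Kb7, Qxa6.
Count: 3.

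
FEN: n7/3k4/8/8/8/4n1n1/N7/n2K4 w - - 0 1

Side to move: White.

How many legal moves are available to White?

3

White to move; king on d1.
In check: yes, from the black knight on e3.
Legal moves: Kd2, Ke1, Kc1.
Count: 3.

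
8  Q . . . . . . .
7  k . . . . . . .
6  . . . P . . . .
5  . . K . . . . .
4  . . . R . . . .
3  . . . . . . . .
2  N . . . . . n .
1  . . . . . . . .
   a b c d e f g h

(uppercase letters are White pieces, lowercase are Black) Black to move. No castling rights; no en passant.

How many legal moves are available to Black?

Black to move; king on a7.
In check: yes, from the white queen on a8.
Legal moves: Kxa8.
Count: 1.

1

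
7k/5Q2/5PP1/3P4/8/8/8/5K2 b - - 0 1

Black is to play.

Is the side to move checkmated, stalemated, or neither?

stalemate

Black to move; black king on h8.
In check: no.
King squares — g7: attacked by Pf6; h7: attacked by Pg6; g8: attacked by Qf7.
Legal moves for Black: none.
Not in check and no legal moves → stalemate.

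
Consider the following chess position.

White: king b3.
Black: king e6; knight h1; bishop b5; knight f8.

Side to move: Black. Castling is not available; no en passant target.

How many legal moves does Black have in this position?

22

Black to move; king on e6.
In check: no.
Legal moves: Nh7, Nd7, Ng6, Kf7, Ke7, Kd7, Kf6, Kd6, Kf5, Ke5, Kd5, Be8, Bd7, Bc6, Ba6, Bc4+, Ba4+, Bd3, Be2, Bf1, Ng3, Nf2.
Count: 22.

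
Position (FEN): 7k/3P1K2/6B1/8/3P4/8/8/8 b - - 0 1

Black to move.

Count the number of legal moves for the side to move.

Black to move; king on h8.
In check: no.
Legal moves: none.
Count: 0.

0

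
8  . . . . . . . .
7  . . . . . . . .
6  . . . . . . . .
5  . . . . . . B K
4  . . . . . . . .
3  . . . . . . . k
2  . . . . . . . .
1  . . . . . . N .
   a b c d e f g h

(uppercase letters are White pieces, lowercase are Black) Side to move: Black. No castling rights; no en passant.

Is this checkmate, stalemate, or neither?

neither

Black to move; black king on h3.
In check: yes, from the white knight on g1.
Legal moves for Black: Kg3, Kh2, Kg2.
Black is in check but has 3 legal moves → neither.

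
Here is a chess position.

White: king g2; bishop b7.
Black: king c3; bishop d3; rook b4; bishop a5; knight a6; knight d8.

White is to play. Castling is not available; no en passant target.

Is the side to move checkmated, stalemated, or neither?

neither

White to move; white king on g2.
In check: no.
Legal moves for White: Bc8, Ba8, Bc6, Bxa6, Bd5, Be4, Bf3, Kh3, Kg3, Kf3, Kh2, Kf2, Kh1, Kg1.
White has 14 legal moves and is not in check → neither.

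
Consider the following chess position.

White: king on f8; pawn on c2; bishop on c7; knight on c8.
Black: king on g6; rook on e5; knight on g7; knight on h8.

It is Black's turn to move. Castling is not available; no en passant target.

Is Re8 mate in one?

yes

After Re8: white king on f8; in check: yes, from the black rook on e8.
King squares — e7: attacked by Re8; f7: attacked by Kg6; g7: attacked by Kg6; e8: attacked by Ng7; g8: attacked by Re8.
White has no legal moves → checkmate.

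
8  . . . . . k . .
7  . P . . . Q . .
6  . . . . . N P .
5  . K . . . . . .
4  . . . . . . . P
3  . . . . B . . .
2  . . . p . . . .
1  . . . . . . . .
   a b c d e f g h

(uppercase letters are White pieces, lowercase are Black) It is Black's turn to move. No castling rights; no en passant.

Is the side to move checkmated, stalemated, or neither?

checkmate

Black to move; black king on f8.
In check: yes, from the white queen on f7.
King squares — e7: attacked by Qf7; f7: attacked by Pg6; g7: attacked by Qf7; e8: attacked by Nf6; g8: attacked by Nf6.
Legal moves for Black: none.
In check with no legal moves → checkmate.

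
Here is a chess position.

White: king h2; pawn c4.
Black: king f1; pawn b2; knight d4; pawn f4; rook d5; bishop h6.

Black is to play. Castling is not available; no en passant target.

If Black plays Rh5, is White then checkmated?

yes

After Rh5: white king on h2; in check: yes, from the black rook on h5.
King squares — g1: attacked by Kf1; h1: attacked by Rh5; g2: attacked by Kf1; g3: attacked by Pf4; h3: attacked by Rh5.
White has no legal moves → checkmate.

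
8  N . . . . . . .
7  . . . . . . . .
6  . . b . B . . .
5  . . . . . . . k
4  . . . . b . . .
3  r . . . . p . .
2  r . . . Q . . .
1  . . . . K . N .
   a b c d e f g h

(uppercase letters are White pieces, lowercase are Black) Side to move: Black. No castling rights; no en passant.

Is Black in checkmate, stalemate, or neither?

neither

Black to move; black king on h5.
In check: no.
Legal moves for Black include: Be8, Bxa8, Bd7, Bb7, Bcd5, Bb5, Ba4, Kh6, Kg6, Kg5, Kh4, Bh7, Bg6, Bf5, Bed5, Bd3, Bc2, Bb1, ... (list truncated; more exist).
Black has legal moves and is not in check → neither.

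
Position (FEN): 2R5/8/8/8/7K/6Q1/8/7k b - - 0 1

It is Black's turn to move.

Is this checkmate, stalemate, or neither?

stalemate

Black to move; black king on h1.
In check: no.
King squares — g1: attacked by Qg3; g2: attacked by Qg3; h2: attacked by Qg3.
Legal moves for Black: none.
Not in check and no legal moves → stalemate.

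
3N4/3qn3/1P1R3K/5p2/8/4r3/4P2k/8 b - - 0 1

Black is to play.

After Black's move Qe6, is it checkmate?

After Qe6: white king on h6; in check: yes, from the black queen on e6.
White has 6 legal replies: Kh7, Kg7, Kh5, Kg5, Nxe6, Rxe6.
In check but a legal move exists → not checkmate.

no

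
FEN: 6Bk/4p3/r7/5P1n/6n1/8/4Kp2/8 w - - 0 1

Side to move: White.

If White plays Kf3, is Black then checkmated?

After Kf3: black king on h8; in check: no.
Black is not in check, so this cannot be checkmate.

no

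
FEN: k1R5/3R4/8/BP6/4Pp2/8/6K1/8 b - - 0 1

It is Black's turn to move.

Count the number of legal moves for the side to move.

0

Black to move; king on a8.
In check: yes, from the white rook on c8.
Legal moves: none.
Count: 0.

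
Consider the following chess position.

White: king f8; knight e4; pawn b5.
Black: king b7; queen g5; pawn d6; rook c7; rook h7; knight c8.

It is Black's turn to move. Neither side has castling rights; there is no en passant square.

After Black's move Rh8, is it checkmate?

After Rh8: white king on f8; in check: yes, from the black rook on h8.
King squares — e7: attacked by Qg5; f7: attacked by Rc7; g7: attacked by Qg5; e8: attacked by Rh8; g8: attacked by Qg5.
White has no legal moves → checkmate.

yes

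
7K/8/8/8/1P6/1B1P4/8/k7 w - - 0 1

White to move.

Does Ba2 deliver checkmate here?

no

After Ba2: black king on a1; in check: no.
Black is not in check, so this cannot be checkmate.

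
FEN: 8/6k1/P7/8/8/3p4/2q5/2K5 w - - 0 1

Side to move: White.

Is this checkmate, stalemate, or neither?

checkmate

White to move; white king on c1.
In check: yes, from the black queen on c2.
King squares — b1: attacked by Qc2; d1: attacked by Qc2; b2: attacked by Qc2; c2: attacked by Pd3; d2: attacked by Qc2.
Legal moves for White: none.
In check with no legal moves → checkmate.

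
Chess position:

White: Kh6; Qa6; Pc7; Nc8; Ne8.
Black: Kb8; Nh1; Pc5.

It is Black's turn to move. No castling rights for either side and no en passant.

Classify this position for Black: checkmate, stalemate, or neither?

checkmate

Black to move; black king on b8.
In check: yes, from the white pawn on c7.
King squares — a7: attacked by Qa6; b7: attacked by Qa6; c7: attacked by Ne8; a8: attacked by Qa6; c8: attacked by Qa6.
Legal moves for Black: none.
In check with no legal moves → checkmate.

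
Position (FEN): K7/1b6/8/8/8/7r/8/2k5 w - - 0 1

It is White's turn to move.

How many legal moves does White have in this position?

White to move; king on a8.
In check: yes, from the black bishop on b7.
Legal moves: Kb8, Kxb7, Ka7.
Count: 3.

3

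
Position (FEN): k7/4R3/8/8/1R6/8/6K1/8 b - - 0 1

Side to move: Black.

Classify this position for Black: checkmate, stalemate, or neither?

Black to move; black king on a8.
In check: no.
King squares — a7: attacked by Re7; b7: attacked by Rb4; b8: attacked by Rb4.
Legal moves for Black: none.
Not in check and no legal moves → stalemate.

stalemate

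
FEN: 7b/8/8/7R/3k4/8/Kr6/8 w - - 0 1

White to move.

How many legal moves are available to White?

White to move; king on a2.
In check: yes, from the black rook on b2.
Legal moves: Ka3, Kxb2, Ka1.
Count: 3.

3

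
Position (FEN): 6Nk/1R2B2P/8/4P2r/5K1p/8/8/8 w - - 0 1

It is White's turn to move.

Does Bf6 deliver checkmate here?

After Bf6: black king on h8; in check: yes, from the white bishop on f6.
King squares — g7: attacked by Bf6; h7: attacked by Rb7; g8: attacked by Ph7.
Black has no legal moves → checkmate.

yes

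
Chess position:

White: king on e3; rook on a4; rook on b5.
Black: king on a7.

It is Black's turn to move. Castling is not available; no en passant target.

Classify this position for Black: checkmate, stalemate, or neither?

Black to move; black king on a7.
In check: yes, from the white rook on a4.
King squares — a6: attacked by Ra4; b6: attacked by Rb5; b7: attacked by Rb5; a8: attacked by Ra4; b8: attacked by Rb5.
Legal moves for Black: none.
In check with no legal moves → checkmate.

checkmate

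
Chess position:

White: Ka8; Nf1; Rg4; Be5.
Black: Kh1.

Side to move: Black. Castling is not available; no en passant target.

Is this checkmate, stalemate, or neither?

stalemate

Black to move; black king on h1.
In check: no.
King squares — g1: attacked by Rg4; g2: attacked by Rg4; h2: attacked by Nf1.
Legal moves for Black: none.
Not in check and no legal moves → stalemate.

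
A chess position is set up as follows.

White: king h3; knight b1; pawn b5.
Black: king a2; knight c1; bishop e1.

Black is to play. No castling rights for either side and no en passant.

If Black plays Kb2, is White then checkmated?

no

After Kb2: white king on h3; in check: no.
White is not in check, so this cannot be checkmate.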